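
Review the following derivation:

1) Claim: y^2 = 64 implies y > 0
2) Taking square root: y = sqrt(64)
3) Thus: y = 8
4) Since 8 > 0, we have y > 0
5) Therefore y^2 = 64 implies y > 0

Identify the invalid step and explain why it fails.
Step 2: Taking square root: y = sqrt(64)

Step 2 takes the square root and assumes the positive root only. The equation y^2 = 64 actually has two solutions: y = 8 and y = -8. The proof silently assumes y > 0 without justification, then uses this assumption to conclude y > 0, which is circular. The counterexample y = -8 shows the claim is false.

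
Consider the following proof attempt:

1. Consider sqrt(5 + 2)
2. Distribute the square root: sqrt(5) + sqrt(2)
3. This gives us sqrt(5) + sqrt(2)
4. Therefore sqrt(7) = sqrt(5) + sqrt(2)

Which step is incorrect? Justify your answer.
Step 2: Distribute the square root: sqrt(5) + sqrt(2)

Step 2 incorrectly 'distributes' the square root over addition. The square root function does not distribute: sqrt(a + b) ≠ sqrt(a) + sqrt(b). In fact, sqrt(5 + 2) = sqrt(7) ≈ 2.6458, while sqrt(5) + sqrt(2) ≈ 3.6503.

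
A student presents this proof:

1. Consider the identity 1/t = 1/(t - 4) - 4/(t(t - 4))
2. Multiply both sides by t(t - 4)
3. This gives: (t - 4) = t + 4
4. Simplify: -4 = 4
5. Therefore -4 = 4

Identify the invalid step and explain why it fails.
Step 3: This gives: (t - 4) = t + 4

Step 3 makes a sign error when clearing denominators. Multiplying -4/(t(t - 4)) by t(t - 4) gives -4, not +4. The correct result is (t - 4) = t - 4, which is trivially true, not (t - 4) = t + 4. (Step 1 is a valid identity: 1/(t - 4) - 4/(t(t - 4)) = (t - 4)/(t(t - 4)) = 1/t.)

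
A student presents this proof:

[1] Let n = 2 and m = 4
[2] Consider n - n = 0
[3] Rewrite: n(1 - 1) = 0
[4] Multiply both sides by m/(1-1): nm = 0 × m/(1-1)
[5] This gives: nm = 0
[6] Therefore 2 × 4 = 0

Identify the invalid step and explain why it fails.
Step 4: Multiply both sides by m/(1-1): nm = 0 × m/(1-1)

Step 4 multiplies both sides by m/(1-1). However, 1-1 = 0, so this is multiplication by m/0, which is undefined. We cannot multiply by an undefined expression.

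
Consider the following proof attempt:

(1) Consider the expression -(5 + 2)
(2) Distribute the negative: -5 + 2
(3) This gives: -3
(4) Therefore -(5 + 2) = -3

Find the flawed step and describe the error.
Step 2: Distribute the negative: -5 + 2

Step 2 incorrectly distributes the negative sign. The correct distribution is -(5 + 2) = -5 - 2 = -7. The negative must be applied to both terms, not just the first. The error treats -(5 + 2) as -5 + 2, which equals -3 instead of -7.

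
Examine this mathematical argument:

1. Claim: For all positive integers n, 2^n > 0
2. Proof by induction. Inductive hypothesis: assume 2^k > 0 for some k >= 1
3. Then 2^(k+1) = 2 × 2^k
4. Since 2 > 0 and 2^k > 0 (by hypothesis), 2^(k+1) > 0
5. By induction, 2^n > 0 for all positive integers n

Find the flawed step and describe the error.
Step 5: By induction, 2^n > 0 for all positive integers n

Step 5 concludes the proof by induction, but no base case was ever established. A valid induction proof requires: (1) a base case proving 2^1 > 0, and (2) an inductive step showing IF 2^k > 0 THEN 2^(k+1) > 0. Steps 2-4 correctly establish the inductive step, but without the base case the conclusion in step 5 does not follow.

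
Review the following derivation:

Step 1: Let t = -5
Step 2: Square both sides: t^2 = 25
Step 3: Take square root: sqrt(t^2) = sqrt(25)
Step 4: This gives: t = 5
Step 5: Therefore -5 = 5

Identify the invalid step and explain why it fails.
Step 4: This gives: t = 5

Step 4 incorrectly states that sqrt(t^2) = t. The correct identity is sqrt(t^2) = |t|. Since t = -5 < 0, we have sqrt(t^2) = |-5| = 5, not t = -5.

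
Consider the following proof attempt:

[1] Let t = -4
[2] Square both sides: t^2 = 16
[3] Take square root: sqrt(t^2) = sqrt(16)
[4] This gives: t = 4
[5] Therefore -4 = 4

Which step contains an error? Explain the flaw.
Step 4: This gives: t = 4

Step 4 incorrectly states that sqrt(t^2) = t. The correct identity is sqrt(t^2) = |t|. Since t = -4 < 0, we have sqrt(t^2) = |-4| = 4, not t = -4.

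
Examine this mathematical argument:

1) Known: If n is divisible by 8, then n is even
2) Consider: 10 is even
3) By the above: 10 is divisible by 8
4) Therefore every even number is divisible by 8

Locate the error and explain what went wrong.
Step 3: By the above: 10 is divisible by 8

Step 3 commits the fallacy of affirming the consequent. The known fact 'divisible by 8 → even' does NOT imply 'even → divisible by 8'. That would be the converse, which is false. For example, 10 is even but 10 ÷ 8 = 1.25, which is not an integer.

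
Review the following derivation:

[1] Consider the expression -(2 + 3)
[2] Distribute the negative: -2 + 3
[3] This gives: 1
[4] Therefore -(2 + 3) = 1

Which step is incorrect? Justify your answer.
Step 2: Distribute the negative: -2 + 3

Step 2 incorrectly distributes the negative sign. The correct distribution is -(2 + 3) = -2 - 3 = -5. The negative must be applied to both terms, not just the first. The error treats -(2 + 3) as -2 + 3, which equals 1 instead of -5.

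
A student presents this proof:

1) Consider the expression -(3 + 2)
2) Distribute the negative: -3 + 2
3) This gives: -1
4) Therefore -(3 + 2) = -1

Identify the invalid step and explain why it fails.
Step 2: Distribute the negative: -3 + 2

Step 2 incorrectly distributes the negative sign. The correct distribution is -(3 + 2) = -3 - 2 = -5. The negative must be applied to both terms, not just the first. The error treats -(3 + 2) as -3 + 2, which equals -1 instead of -5.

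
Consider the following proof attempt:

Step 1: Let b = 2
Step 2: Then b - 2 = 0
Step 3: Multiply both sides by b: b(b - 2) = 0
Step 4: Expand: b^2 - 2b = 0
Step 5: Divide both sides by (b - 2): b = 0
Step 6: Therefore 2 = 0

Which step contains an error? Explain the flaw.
Step 5: Divide both sides by (b - 2): b = 0

Step 5 divides both sides by (b - 2). However, since b = 2, we have (b - 2) = 0. Division by zero is undefined, making this step invalid.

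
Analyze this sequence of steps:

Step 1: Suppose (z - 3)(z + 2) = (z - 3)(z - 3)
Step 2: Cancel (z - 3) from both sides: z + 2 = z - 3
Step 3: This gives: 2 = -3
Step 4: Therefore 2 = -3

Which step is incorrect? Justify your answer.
Step 2: Cancel (z - 3) from both sides: z + 2 = z - 3

Step 2 cancels (z - 3) from both sides. This is only valid if (z - 3) ≠ 0, i.e., z ≠ 3. When z = 3, both sides equal zero regardless of the other factors. The correct approach requires considering z = 3 as a separate case.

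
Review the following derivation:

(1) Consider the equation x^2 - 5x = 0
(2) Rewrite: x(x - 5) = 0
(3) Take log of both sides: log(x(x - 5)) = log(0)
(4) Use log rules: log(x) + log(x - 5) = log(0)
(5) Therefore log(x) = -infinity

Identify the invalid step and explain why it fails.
Step 3: Take log of both sides: log(x(x - 5)) = log(0)

Step 3 takes the logarithm of both sides, resulting in log(0) on the right side. The logarithm is only defined for positive numbers; log(0) is undefined (approaches negative infinity). This operation is invalid.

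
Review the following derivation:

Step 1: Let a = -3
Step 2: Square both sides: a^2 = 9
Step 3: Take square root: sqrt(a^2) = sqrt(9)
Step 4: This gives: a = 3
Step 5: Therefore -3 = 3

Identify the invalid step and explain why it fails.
Step 4: This gives: a = 3

Step 4 incorrectly states that sqrt(a^2) = a. The correct identity is sqrt(a^2) = |a|. Since a = -3 < 0, we have sqrt(a^2) = |-3| = 3, not a = -3.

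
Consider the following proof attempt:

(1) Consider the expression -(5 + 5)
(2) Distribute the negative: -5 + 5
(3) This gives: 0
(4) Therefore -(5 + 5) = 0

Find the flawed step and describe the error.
Step 2: Distribute the negative: -5 + 5

Step 2 incorrectly distributes the negative sign. The correct distribution is -(5 + 5) = -5 - 5 = -10. The negative must be applied to both terms, not just the first. The error treats -(5 + 5) as -5 + 5, which equals 0 instead of -10.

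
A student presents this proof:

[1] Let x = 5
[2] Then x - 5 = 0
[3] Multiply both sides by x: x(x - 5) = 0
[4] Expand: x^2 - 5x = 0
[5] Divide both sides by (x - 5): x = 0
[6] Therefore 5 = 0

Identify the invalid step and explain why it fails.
Step 5: Divide both sides by (x - 5): x = 0

Step 5 divides both sides by (x - 5). However, since x = 5, we have (x - 5) = 0. Division by zero is undefined, making this step invalid.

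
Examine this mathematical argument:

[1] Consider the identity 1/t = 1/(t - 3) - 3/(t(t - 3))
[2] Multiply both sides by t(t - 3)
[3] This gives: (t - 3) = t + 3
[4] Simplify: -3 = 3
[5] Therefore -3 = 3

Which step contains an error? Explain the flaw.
Step 3: This gives: (t - 3) = t + 3

Step 3 makes a sign error when clearing denominators. Multiplying -3/(t(t - 3)) by t(t - 3) gives -3, not +3. The correct result is (t - 3) = t - 3, which is trivially true, not (t - 3) = t + 3. (Step 1 is a valid identity: 1/(t - 3) - 3/(t(t - 3)) = (t - 3)/(t(t - 3)) = 1/t.)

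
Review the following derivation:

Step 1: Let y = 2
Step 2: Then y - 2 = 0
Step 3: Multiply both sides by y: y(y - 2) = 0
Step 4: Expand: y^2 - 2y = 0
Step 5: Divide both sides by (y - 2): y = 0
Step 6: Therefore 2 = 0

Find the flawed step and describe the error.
Step 5: Divide both sides by (y - 2): y = 0

Step 5 divides both sides by (y - 2). However, since y = 2, we have (y - 2) = 0. Division by zero is undefined, making this step invalid.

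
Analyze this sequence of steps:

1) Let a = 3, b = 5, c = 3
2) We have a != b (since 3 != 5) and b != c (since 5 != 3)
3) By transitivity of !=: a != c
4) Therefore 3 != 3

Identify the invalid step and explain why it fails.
Step 3: By transitivity of !=: a != c

Step 3 incorrectly applies transitivity to the '!=' relation. Transitivity states: if a R b and b R c, then a R c. However, '!=' is not transitive. Counterexample: 3 != 5 and 5 != 3, but 3 = 3 (both equal 3). Transitivity holds for relations like <, <=, =, but not for !=.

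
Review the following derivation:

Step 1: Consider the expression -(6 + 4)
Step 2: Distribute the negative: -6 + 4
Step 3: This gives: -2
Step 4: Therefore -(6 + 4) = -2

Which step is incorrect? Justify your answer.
Step 2: Distribute the negative: -6 + 4

Step 2 incorrectly distributes the negative sign. The correct distribution is -(6 + 4) = -6 - 4 = -10. The negative must be applied to both terms, not just the first. The error treats -(6 + 4) as -6 + 4, which equals -2 instead of -10.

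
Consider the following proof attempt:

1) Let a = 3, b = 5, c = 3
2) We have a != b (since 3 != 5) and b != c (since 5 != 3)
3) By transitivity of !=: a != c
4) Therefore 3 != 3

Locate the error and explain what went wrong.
Step 3: By transitivity of !=: a != c

Step 3 incorrectly applies transitivity to the '!=' relation. Transitivity states: if a R b and b R c, then a R c. However, '!=' is not transitive. Counterexample: 3 != 5 and 5 != 3, but 3 = 3 (both equal 3). Transitivity holds for relations like <, <=, =, but not for !=.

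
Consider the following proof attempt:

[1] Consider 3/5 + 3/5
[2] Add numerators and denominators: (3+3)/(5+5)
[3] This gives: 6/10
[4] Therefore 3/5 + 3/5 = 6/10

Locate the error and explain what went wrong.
Step 2: Add numerators and denominators: (3+3)/(5+5)

Step 2 incorrectly adds fractions by separately adding numerators and denominators. This is wrong. The correct method requires a common denominator: 3/5 + 3/5 = (3×5 + 3×5)/(5×5) = 30/25 = 6/5. The method used gives 6/10, which is different.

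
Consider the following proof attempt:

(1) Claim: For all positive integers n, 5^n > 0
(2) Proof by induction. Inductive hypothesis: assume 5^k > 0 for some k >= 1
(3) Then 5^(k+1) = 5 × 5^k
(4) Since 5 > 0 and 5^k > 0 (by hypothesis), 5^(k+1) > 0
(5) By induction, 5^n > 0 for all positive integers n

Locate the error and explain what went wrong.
Step 5: By induction, 5^n > 0 for all positive integers n

Step 5 concludes the proof by induction, but no base case was ever established. A valid induction proof requires: (1) a base case proving 5^1 > 0, and (2) an inductive step showing IF 5^k > 0 THEN 5^(k+1) > 0. Steps 2-4 correctly establish the inductive step, but without the base case the conclusion in step 5 does not follow.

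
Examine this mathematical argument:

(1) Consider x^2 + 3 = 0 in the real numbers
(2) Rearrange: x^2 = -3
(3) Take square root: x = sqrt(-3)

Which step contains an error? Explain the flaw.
Step 3: Take square root: x = sqrt(-3)

Step 3 takes the square root of -3, which is negative. In the real number system, the square root of a negative number is undefined. The equation x^2 + 3 = 0 has no real solutions. Square roots of negative numbers only exist in the complex numbers.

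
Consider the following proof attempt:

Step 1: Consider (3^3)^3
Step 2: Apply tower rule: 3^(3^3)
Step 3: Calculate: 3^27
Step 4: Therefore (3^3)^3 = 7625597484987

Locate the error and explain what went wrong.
Step 2: Apply tower rule: 3^(3^3)

Step 2 incorrectly states that (a^b)^c = a^(b^c). The correct rule is (a^b)^c = a^(b×c). The actual value is (3^3)^3 = 3^9 = 19683, not 3^27 = 7625597484987.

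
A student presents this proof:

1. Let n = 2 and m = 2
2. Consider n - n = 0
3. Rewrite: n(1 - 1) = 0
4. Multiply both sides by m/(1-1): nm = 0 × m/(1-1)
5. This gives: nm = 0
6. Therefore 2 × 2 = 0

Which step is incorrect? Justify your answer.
Step 4: Multiply both sides by m/(1-1): nm = 0 × m/(1-1)

Step 4 multiplies both sides by m/(1-1). However, 1-1 = 0, so this is multiplication by m/0, which is undefined. We cannot multiply by an undefined expression.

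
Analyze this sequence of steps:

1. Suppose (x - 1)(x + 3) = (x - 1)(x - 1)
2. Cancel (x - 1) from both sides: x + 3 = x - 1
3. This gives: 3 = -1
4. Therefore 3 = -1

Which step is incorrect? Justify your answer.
Step 2: Cancel (x - 1) from both sides: x + 3 = x - 1

Step 2 cancels (x - 1) from both sides. This is only valid if (x - 1) ≠ 0, i.e., x ≠ 1. When x = 1, both sides equal zero regardless of the other factors. The correct approach requires considering x = 1 as a separate case.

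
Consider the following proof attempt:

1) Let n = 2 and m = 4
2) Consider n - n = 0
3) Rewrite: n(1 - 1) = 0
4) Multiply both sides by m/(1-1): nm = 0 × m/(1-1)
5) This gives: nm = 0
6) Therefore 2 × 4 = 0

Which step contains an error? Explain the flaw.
Step 4: Multiply both sides by m/(1-1): nm = 0 × m/(1-1)

Step 4 multiplies both sides by m/(1-1). However, 1-1 = 0, so this is multiplication by m/0, which is undefined. We cannot multiply by an undefined expression.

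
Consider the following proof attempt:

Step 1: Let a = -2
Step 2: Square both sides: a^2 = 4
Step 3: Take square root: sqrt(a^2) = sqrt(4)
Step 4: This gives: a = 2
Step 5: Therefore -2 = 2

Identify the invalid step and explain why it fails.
Step 4: This gives: a = 2

Step 4 incorrectly states that sqrt(a^2) = a. The correct identity is sqrt(a^2) = |a|. Since a = -2 < 0, we have sqrt(a^2) = |-2| = 2, not a = -2.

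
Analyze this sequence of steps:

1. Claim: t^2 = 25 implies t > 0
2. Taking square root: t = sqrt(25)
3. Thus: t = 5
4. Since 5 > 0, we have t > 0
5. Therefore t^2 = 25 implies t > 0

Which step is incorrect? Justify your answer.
Step 2: Taking square root: t = sqrt(25)

Step 2 takes the square root and assumes the positive root only. The equation t^2 = 25 actually has two solutions: t = 5 and t = -5. The proof silently assumes t > 0 without justification, then uses this assumption to conclude t > 0, which is circular. The counterexample t = -5 shows the claim is false.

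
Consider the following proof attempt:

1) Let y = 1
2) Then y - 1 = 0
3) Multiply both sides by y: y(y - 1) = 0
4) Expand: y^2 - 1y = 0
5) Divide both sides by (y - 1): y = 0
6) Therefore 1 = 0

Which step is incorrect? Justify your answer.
Step 5: Divide both sides by (y - 1): y = 0

Step 5 divides both sides by (y - 1). However, since y = 1, we have (y - 1) = 0. Division by zero is undefined, making this step invalid.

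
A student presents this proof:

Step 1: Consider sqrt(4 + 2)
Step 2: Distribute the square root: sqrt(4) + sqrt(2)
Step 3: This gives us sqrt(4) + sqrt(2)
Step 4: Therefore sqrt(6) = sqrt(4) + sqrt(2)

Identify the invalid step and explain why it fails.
Step 2: Distribute the square root: sqrt(4) + sqrt(2)

Step 2 incorrectly 'distributes' the square root over addition. The square root function does not distribute: sqrt(a + b) ≠ sqrt(a) + sqrt(b). In fact, sqrt(4 + 2) = sqrt(6) ≈ 2.4495, while sqrt(4) + sqrt(2) ≈ 3.4142.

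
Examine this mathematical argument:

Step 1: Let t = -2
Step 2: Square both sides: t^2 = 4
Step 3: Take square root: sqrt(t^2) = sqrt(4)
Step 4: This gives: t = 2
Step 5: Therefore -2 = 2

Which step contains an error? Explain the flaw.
Step 4: This gives: t = 2

Step 4 incorrectly states that sqrt(t^2) = t. The correct identity is sqrt(t^2) = |t|. Since t = -2 < 0, we have sqrt(t^2) = |-2| = 2, not t = -2.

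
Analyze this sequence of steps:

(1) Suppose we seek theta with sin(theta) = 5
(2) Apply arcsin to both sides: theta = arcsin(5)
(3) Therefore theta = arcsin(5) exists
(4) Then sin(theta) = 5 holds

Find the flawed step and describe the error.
Step 2: Apply arcsin to both sides: theta = arcsin(5)

Step 2 applies arcsin to 5. However, arcsin(x) is only defined for x in [-1, 1] because sin(theta) can only produce values in that range. Since |5| > 1, arcsin(5) is undefined. There is no angle whose sine equals 5.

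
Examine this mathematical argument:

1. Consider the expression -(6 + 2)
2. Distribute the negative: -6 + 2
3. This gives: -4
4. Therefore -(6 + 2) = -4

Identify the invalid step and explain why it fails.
Step 2: Distribute the negative: -6 + 2

Step 2 incorrectly distributes the negative sign. The correct distribution is -(6 + 2) = -6 - 2 = -8. The negative must be applied to both terms, not just the first. The error treats -(6 + 2) as -6 + 2, which equals -4 instead of -8.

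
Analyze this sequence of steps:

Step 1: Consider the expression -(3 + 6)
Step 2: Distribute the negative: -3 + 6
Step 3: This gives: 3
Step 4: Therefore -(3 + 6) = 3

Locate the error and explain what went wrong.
Step 2: Distribute the negative: -3 + 6

Step 2 incorrectly distributes the negative sign. The correct distribution is -(3 + 6) = -3 - 6 = -9. The negative must be applied to both terms, not just the first. The error treats -(3 + 6) as -3 + 6, which equals 3 instead of -9.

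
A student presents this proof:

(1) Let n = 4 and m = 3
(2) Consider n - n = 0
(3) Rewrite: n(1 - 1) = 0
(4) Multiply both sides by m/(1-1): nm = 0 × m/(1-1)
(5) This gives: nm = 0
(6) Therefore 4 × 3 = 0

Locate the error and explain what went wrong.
Step 4: Multiply both sides by m/(1-1): nm = 0 × m/(1-1)

Step 4 multiplies both sides by m/(1-1). However, 1-1 = 0, so this is multiplication by m/0, which is undefined. We cannot multiply by an undefined expression.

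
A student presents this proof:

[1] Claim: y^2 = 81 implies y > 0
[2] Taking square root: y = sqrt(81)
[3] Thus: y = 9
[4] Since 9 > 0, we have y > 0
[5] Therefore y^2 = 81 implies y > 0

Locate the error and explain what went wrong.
Step 2: Taking square root: y = sqrt(81)

Step 2 takes the square root and assumes the positive root only. The equation y^2 = 81 actually has two solutions: y = 9 and y = -9. The proof silently assumes y > 0 without justification, then uses this assumption to conclude y > 0, which is circular. The counterexample y = -9 shows the claim is false.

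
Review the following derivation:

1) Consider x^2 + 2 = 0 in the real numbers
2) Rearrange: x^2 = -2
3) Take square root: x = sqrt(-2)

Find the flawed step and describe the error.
Step 3: Take square root: x = sqrt(-2)

Step 3 takes the square root of -2, which is negative. In the real number system, the square root of a negative number is undefined. The equation x^2 + 2 = 0 has no real solutions. Square roots of negative numbers only exist in the complex numbers.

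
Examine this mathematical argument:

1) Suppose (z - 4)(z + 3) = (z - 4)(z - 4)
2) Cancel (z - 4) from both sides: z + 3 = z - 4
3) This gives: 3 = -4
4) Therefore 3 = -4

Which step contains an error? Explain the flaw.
Step 2: Cancel (z - 4) from both sides: z + 3 = z - 4

Step 2 cancels (z - 4) from both sides. This is only valid if (z - 4) ≠ 0, i.e., z ≠ 4. When z = 4, both sides equal zero regardless of the other factors. The correct approach requires considering z = 4 as a separate case.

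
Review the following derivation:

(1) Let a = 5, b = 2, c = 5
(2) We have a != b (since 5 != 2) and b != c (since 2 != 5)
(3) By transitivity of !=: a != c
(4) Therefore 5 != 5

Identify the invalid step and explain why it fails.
Step 3: By transitivity of !=: a != c

Step 3 incorrectly applies transitivity to the '!=' relation. Transitivity states: if a R b and b R c, then a R c. However, '!=' is not transitive. Counterexample: 5 != 2 and 2 != 5, but 5 = 5 (both equal 5). Transitivity holds for relations like <, <=, =, but not for !=.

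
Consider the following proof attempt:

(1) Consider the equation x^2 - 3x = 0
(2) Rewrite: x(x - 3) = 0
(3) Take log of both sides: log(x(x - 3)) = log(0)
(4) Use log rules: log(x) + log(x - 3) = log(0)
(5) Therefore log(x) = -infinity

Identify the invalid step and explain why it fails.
Step 3: Take log of both sides: log(x(x - 3)) = log(0)

Step 3 takes the logarithm of both sides, resulting in log(0) on the right side. The logarithm is only defined for positive numbers; log(0) is undefined (approaches negative infinity). This operation is invalid.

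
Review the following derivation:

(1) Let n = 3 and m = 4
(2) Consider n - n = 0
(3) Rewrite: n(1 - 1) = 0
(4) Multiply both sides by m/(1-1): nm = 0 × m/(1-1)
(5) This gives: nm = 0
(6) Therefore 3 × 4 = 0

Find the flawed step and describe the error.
Step 4: Multiply both sides by m/(1-1): nm = 0 × m/(1-1)

Step 4 multiplies both sides by m/(1-1). However, 1-1 = 0, so this is multiplication by m/0, which is undefined. We cannot multiply by an undefined expression.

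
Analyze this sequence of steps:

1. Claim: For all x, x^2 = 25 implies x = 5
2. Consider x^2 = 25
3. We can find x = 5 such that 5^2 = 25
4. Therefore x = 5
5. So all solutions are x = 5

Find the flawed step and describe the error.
Step 4: Therefore x = 5

Step 4 incorrectly concludes that x = 5 is the only solution. The proof shows that x = 5 is A solution (existence), but does not show it is the ONLY solution (uniqueness). In fact, x = -5 is also a solution since (-5)^2 = 25. Finding one solution doesn't prove there are no others.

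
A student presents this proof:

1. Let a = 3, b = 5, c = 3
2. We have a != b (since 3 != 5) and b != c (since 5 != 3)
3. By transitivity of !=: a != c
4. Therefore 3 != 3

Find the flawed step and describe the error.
Step 3: By transitivity of !=: a != c

Step 3 incorrectly applies transitivity to the '!=' relation. Transitivity states: if a R b and b R c, then a R c. However, '!=' is not transitive. Counterexample: 3 != 5 and 5 != 3, but 3 = 3 (both equal 3). Transitivity holds for relations like <, <=, =, but not for !=.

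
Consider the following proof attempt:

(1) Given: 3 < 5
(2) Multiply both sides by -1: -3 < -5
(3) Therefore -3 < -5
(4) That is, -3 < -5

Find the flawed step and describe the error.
Step 2: Multiply both sides by -1: -3 < -5

Step 2 multiplies both sides by -1 but fails to reverse the inequality sign. When multiplying (or dividing) an inequality by a negative number, the direction must be reversed. Since 3 < 5, we should get -3 > -5, i.e., -3 > -5.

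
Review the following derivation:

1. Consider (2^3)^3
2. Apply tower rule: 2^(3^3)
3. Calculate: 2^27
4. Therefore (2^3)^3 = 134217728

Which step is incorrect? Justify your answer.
Step 2: Apply tower rule: 2^(3^3)

Step 2 incorrectly states that (a^b)^c = a^(b^c). The correct rule is (a^b)^c = a^(b×c). The actual value is (2^3)^3 = 2^9 = 512, not 2^27 = 134217728.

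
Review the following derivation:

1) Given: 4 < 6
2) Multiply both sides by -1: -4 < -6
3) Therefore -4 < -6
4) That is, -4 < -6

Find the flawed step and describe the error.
Step 2: Multiply both sides by -1: -4 < -6

Step 2 multiplies both sides by -1 but fails to reverse the inequality sign. When multiplying (or dividing) an inequality by a negative number, the direction must be reversed. Since 4 < 6, we should get -4 > -6, i.e., -4 > -6.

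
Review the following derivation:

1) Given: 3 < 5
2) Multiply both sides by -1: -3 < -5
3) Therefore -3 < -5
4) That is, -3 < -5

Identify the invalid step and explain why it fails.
Step 2: Multiply both sides by -1: -3 < -5

Step 2 multiplies both sides by -1 but fails to reverse the inequality sign. When multiplying (or dividing) an inequality by a negative number, the direction must be reversed. Since 3 < 5, we should get -3 > -5, i.e., -3 > -5.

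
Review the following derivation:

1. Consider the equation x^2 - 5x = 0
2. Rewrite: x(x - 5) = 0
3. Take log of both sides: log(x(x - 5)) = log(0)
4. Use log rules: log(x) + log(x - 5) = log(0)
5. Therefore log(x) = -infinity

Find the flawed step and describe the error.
Step 3: Take log of both sides: log(x(x - 5)) = log(0)

Step 3 takes the logarithm of both sides, resulting in log(0) on the right side. The logarithm is only defined for positive numbers; log(0) is undefined (approaches negative infinity). This operation is invalid.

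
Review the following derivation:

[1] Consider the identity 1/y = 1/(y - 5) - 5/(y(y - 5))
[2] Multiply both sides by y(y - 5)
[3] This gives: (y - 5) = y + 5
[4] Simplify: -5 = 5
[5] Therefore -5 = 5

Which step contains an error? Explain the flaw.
Step 3: This gives: (y - 5) = y + 5

Step 3 makes a sign error when clearing denominators. Multiplying -5/(y(y - 5)) by y(y - 5) gives -5, not +5. The correct result is (y - 5) = y - 5, which is trivially true, not (y - 5) = y + 5. (Step 1 is a valid identity: 1/(y - 5) - 5/(y(y - 5)) = (y - 5)/(y(y - 5)) = 1/y.)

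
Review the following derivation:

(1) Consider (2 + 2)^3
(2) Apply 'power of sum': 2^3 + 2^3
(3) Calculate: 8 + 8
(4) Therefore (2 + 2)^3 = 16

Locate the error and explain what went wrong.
Step 2: Apply 'power of sum': 2^3 + 2^3

Step 2 incorrectly applies a non-existent rule '(a+b)^n = a^n + b^n'. This is false in general. The correct expansion uses the binomial theorem. The actual value is (2 + 2)^3 = 4^3 = 64, not 16.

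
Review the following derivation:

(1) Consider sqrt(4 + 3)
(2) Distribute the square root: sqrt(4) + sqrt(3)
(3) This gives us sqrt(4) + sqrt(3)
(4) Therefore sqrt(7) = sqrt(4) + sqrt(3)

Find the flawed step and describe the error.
Step 2: Distribute the square root: sqrt(4) + sqrt(3)

Step 2 incorrectly 'distributes' the square root over addition. The square root function does not distribute: sqrt(a + b) ≠ sqrt(a) + sqrt(b). In fact, sqrt(4 + 3) = sqrt(7) ≈ 2.6458, while sqrt(4) + sqrt(3) ≈ 3.7321.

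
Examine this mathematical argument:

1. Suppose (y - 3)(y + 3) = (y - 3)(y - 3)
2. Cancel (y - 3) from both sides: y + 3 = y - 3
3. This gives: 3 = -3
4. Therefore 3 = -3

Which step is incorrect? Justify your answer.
Step 2: Cancel (y - 3) from both sides: y + 3 = y - 3

Step 2 cancels (y - 3) from both sides. This is only valid if (y - 3) ≠ 0, i.e., y ≠ 3. When y = 3, both sides equal zero regardless of the other factors. The correct approach requires considering y = 3 as a separate case.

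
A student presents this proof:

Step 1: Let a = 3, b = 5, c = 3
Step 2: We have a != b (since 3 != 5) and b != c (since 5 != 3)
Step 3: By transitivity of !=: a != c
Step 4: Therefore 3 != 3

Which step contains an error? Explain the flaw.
Step 3: By transitivity of !=: a != c

Step 3 incorrectly applies transitivity to the '!=' relation. Transitivity states: if a R b and b R c, then a R c. However, '!=' is not transitive. Counterexample: 3 != 5 and 5 != 3, but 3 = 3 (both equal 3). Transitivity holds for relations like <, <=, =, but not for !=.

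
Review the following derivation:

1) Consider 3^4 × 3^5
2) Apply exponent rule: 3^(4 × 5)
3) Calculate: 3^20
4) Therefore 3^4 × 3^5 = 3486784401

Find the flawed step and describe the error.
Step 2: Apply exponent rule: 3^(4 × 5)

Step 2 incorrectly states that a^b × a^c = a^(b×c). The correct rule is a^b × a^c = a^(b+c). The actual value is 3^4 × 3^5 = 3^9 = 19683, not 3^20 = 3486784401.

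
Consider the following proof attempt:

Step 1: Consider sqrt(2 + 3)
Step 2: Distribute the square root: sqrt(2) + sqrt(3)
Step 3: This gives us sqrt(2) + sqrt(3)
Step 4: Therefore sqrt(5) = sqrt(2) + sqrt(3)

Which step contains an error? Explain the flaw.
Step 2: Distribute the square root: sqrt(2) + sqrt(3)

Step 2 incorrectly 'distributes' the square root over addition. The square root function does not distribute: sqrt(a + b) ≠ sqrt(a) + sqrt(b). In fact, sqrt(2 + 3) = sqrt(5) ≈ 2.2361, while sqrt(2) + sqrt(3) ≈ 3.1463.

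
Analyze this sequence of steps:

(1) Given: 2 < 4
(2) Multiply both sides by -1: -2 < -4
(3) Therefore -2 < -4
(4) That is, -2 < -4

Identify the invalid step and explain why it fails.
Step 2: Multiply both sides by -1: -2 < -4

Step 2 multiplies both sides by -1 but fails to reverse the inequality sign. When multiplying (or dividing) an inequality by a negative number, the direction must be reversed. Since 2 < 4, we should get -2 > -4, i.e., -2 > -4.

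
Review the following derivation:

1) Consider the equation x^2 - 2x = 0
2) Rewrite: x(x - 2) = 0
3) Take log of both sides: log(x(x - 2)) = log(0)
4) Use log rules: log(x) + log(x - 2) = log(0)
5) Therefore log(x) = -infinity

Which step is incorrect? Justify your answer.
Step 3: Take log of both sides: log(x(x - 2)) = log(0)

Step 3 takes the logarithm of both sides, resulting in log(0) on the right side. The logarithm is only defined for positive numbers; log(0) is undefined (approaches negative infinity). This operation is invalid.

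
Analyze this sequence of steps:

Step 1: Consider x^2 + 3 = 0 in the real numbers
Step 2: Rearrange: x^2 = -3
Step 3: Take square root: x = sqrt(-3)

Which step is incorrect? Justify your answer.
Step 3: Take square root: x = sqrt(-3)

Step 3 takes the square root of -3, which is negative. In the real number system, the square root of a negative number is undefined. The equation x^2 + 3 = 0 has no real solutions. Square roots of negative numbers only exist in the complex numbers.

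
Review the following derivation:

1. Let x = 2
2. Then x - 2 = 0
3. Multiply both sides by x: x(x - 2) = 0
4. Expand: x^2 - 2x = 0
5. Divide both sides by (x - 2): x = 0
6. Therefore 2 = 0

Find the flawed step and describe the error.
Step 5: Divide both sides by (x - 2): x = 0

Step 5 divides both sides by (x - 2). However, since x = 2, we have (x - 2) = 0. Division by zero is undefined, making this step invalid.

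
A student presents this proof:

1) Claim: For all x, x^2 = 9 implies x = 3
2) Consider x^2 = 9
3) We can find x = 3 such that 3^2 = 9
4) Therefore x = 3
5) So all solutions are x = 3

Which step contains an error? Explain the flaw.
Step 4: Therefore x = 3

Step 4 incorrectly concludes that x = 3 is the only solution. The proof shows that x = 3 is A solution (existence), but does not show it is the ONLY solution (uniqueness). In fact, x = -3 is also a solution since (-3)^2 = 9. Finding one solution doesn't prove there are no others.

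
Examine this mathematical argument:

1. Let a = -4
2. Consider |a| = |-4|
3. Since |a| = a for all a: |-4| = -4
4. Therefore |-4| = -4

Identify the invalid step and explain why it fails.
Step 3: Since |a| = a for all a: |-4| = -4

Step 3 incorrectly states that |a| = a for all a. The correct definition is |a| = a when a >= 0, and |a| = -a when a < 0. Since -4 < 0, we have |-4| = -(-4) = 4, not -4.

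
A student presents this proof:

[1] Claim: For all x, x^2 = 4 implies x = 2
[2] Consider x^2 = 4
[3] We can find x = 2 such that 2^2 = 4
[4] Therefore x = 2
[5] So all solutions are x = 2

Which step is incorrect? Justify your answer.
Step 4: Therefore x = 2

Step 4 incorrectly concludes that x = 2 is the only solution. The proof shows that x = 2 is A solution (existence), but does not show it is the ONLY solution (uniqueness). In fact, x = -2 is also a solution since (-2)^2 = 4. Finding one solution doesn't prove there are no others.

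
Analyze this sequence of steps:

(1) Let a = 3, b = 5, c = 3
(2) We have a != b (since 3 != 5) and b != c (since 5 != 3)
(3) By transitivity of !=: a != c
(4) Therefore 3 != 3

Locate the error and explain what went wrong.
Step 3: By transitivity of !=: a != c

Step 3 incorrectly applies transitivity to the '!=' relation. Transitivity states: if a R b and b R c, then a R c. However, '!=' is not transitive. Counterexample: 3 != 5 and 5 != 3, but 3 = 3 (both equal 3). Transitivity holds for relations like <, <=, =, but not for !=.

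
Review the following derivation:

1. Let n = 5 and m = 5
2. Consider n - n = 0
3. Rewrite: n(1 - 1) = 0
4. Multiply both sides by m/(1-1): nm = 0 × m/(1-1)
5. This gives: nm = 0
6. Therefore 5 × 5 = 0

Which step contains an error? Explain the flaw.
Step 4: Multiply both sides by m/(1-1): nm = 0 × m/(1-1)

Step 4 multiplies both sides by m/(1-1). However, 1-1 = 0, so this is multiplication by m/0, which is undefined. We cannot multiply by an undefined expression.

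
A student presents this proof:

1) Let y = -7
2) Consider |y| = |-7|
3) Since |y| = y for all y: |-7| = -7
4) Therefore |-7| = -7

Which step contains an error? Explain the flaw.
Step 3: Since |y| = y for all y: |-7| = -7

Step 3 incorrectly states that |y| = y for all y. The correct definition is |y| = y when y >= 0, and |y| = -y when y < 0. Since -7 < 0, we have |-7| = -(-7) = 7, not -7.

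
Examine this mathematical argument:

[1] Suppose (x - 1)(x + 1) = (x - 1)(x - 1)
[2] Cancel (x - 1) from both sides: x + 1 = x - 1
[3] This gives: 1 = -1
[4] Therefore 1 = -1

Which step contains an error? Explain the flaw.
Step 2: Cancel (x - 1) from both sides: x + 1 = x - 1

Step 2 cancels (x - 1) from both sides. This is only valid if (x - 1) ≠ 0, i.e., x ≠ 1. When x = 1, both sides equal zero regardless of the other factors. The correct approach requires considering x = 1 as a separate case.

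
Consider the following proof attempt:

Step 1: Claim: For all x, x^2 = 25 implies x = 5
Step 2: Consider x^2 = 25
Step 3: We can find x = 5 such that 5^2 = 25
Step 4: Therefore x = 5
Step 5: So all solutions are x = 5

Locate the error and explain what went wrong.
Step 4: Therefore x = 5

Step 4 incorrectly concludes that x = 5 is the only solution. The proof shows that x = 5 is A solution (existence), but does not show it is the ONLY solution (uniqueness). In fact, x = -5 is also a solution since (-5)^2 = 25. Finding one solution doesn't prove there are no others.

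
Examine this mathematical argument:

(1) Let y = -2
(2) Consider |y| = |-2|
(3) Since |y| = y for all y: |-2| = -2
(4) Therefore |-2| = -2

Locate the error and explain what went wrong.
Step 3: Since |y| = y for all y: |-2| = -2

Step 3 incorrectly states that |y| = y for all y. The correct definition is |y| = y when y >= 0, and |y| = -y when y < 0. Since -2 < 0, we have |-2| = -(-2) = 2, not -2.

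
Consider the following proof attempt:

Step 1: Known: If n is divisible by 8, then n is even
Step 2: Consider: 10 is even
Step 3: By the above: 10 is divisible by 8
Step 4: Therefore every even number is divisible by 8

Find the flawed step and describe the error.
Step 3: By the above: 10 is divisible by 8

Step 3 commits the fallacy of affirming the consequent. The known fact 'divisible by 8 → even' does NOT imply 'even → divisible by 8'. That would be the converse, which is false. For example, 10 is even but 10 ÷ 8 = 1.25, which is not an integer.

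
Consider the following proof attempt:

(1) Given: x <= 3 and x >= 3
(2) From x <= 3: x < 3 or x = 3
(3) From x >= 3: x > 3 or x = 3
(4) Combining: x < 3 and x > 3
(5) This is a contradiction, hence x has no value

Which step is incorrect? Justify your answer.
Step 4: Combining: x < 3 and x > 3

Step 4 incorrectly combines the conditions. From x <= 3 and x >= 3, the intersection is x = 3. The error treats the 'or' cases as 'and' requirements. The correct conclusion is that x = 3 is the unique solution, not that no solution exists.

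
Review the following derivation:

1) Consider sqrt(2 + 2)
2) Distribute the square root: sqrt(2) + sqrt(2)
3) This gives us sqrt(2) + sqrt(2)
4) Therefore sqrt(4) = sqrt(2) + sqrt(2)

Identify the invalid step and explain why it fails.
Step 2: Distribute the square root: sqrt(2) + sqrt(2)

Step 2 incorrectly 'distributes' the square root over addition. The square root function does not distribute: sqrt(a + b) ≠ sqrt(a) + sqrt(b). In fact, sqrt(2 + 2) = sqrt(4) ≈ 2.0000, while sqrt(2) + sqrt(2) ≈ 2.8284.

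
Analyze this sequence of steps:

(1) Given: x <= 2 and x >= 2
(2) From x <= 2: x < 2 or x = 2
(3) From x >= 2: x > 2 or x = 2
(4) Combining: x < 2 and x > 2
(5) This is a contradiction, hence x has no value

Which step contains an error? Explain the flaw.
Step 4: Combining: x < 2 and x > 2

Step 4 incorrectly combines the conditions. From x <= 2 and x >= 2, the intersection is x = 2. The error treats the 'or' cases as 'and' requirements. The correct conclusion is that x = 2 is the unique solution, not that no solution exists.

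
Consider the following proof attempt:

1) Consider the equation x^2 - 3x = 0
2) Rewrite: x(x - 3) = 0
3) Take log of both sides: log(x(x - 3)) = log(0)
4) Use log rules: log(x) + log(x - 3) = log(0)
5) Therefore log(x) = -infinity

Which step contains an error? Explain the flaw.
Step 3: Take log of both sides: log(x(x - 3)) = log(0)

Step 3 takes the logarithm of both sides, resulting in log(0) on the right side. The logarithm is only defined for positive numbers; log(0) is undefined (approaches negative infinity). This operation is invalid.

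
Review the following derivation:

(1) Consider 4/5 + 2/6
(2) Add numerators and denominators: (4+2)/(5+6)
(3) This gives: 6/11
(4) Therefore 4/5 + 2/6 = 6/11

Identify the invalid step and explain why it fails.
Step 2: Add numerators and denominators: (4+2)/(5+6)

Step 2 incorrectly adds fractions by separately adding numerators and denominators. This is wrong. The correct method requires a common denominator: 4/5 + 2/6 = (4×6 + 2×5)/(5×6) = 34/30 = 17/15. The method used gives 6/11, which is different.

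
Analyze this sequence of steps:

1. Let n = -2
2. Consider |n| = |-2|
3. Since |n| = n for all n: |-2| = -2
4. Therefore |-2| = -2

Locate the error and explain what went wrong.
Step 3: Since |n| = n for all n: |-2| = -2

Step 3 incorrectly states that |n| = n for all n. The correct definition is |n| = n when n >= 0, and |n| = -n when n < 0. Since -2 < 0, we have |-2| = -(-2) = 2, not -2.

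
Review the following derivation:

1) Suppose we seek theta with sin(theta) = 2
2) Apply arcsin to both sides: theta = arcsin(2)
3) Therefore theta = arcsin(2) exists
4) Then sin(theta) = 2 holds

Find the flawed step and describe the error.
Step 2: Apply arcsin to both sides: theta = arcsin(2)

Step 2 applies arcsin to 2. However, arcsin(x) is only defined for x in [-1, 1] because sin(theta) can only produce values in that range. Since |2| > 1, arcsin(2) is undefined. There is no angle whose sine equals 2.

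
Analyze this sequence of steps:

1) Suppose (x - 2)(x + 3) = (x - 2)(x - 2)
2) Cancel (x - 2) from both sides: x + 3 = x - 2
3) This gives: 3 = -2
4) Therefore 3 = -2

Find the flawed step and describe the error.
Step 2: Cancel (x - 2) from both sides: x + 3 = x - 2

Step 2 cancels (x - 2) from both sides. This is only valid if (x - 2) ≠ 0, i.e., x ≠ 2. When x = 2, both sides equal zero regardless of the other factors. The correct approach requires considering x = 2 as a separate case.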